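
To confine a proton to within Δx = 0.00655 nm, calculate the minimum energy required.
120.913 meV

Localizing a particle requires giving it sufficient momentum uncertainty:

1. From uncertainty principle: Δp ≥ ℏ/(2Δx)
   Δp_min = (1.055e-34 J·s) / (2 × 6.550e-12 m)
   Δp_min = 8.050e-24 kg·m/s

2. This momentum uncertainty corresponds to kinetic energy:
   KE ≈ (Δp)²/(2m) = (8.050e-24)²/(2 × 1.673e-27 kg)
   KE = 1.937e-20 J = 120.913 meV

Tighter localization requires more energy.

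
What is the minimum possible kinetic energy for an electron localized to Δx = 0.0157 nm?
38.642 eV

Localizing a particle requires giving it sufficient momentum uncertainty:

1. From uncertainty principle: Δp ≥ ℏ/(2Δx)
   Δp_min = (1.055e-34 J·s) / (2 × 1.570e-11 m)
   Δp_min = 3.359e-24 kg·m/s

2. This momentum uncertainty corresponds to kinetic energy:
   KE ≈ (Δp)²/(2m) = (3.359e-24)²/(2 × 9.109e-31 kg)
   KE = 6.191e-18 J = 38.642 eV

Tighter localization requires more energy.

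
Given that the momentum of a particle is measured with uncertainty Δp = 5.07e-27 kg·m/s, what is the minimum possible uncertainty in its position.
10.400 nm

Using the Heisenberg uncertainty principle:
ΔxΔp ≥ ℏ/2

The minimum uncertainty in position is:
Δx_min = ℏ/(2Δp)
Δx_min = (1.055e-34 J·s) / (2 × 5.070e-27 kg·m/s)
Δx_min = 1.040e-08 m = 10.400 nm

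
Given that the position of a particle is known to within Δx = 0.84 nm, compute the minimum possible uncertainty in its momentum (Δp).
6.277 × 10^-26 kg·m/s

Using the Heisenberg uncertainty principle:
ΔxΔp ≥ ℏ/2

The minimum uncertainty in momentum is:
Δp_min = ℏ/(2Δx)
Δp_min = (1.055e-34 J·s) / (2 × 8.400e-10 m)
Δp_min = 6.277e-26 kg·m/s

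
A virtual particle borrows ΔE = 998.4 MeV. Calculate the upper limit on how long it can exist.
3.296 × 10^-25 s

Using the energy-time uncertainty principle:
ΔEΔt ≥ ℏ/2

For a virtual particle borrowing energy ΔE, the maximum lifetime is:
Δt_max = ℏ/(2ΔE)

Converting energy:
ΔE = 998.4 MeV = 1.600e-10 J

Δt_max = (1.055e-34 J·s) / (2 × 1.600e-10 J)
Δt_max = 3.296e-25 s = 3.296 × 10^-25 s

Virtual particles with higher borrowed energy exist for shorter times.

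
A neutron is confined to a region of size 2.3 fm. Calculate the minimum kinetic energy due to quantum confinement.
979.265 keV

Using the uncertainty principle:

1. Position uncertainty: Δx ≈ 2.300e-15 m
2. Minimum momentum uncertainty: Δp = ℏ/(2Δx) = 2.293e-20 kg·m/s
3. Minimum kinetic energy:
   KE = (Δp)²/(2m) = (2.293e-20)²/(2 × 1.675e-27 kg)
   KE = 1.569e-13 J = 979.265 keV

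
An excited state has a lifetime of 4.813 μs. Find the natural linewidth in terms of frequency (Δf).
16.534 kHz

Using the energy-time uncertainty principle and E = hf:
ΔEΔt ≥ ℏ/2
hΔf·Δt ≥ ℏ/2

The minimum frequency uncertainty is:
Δf = ℏ/(2hτ) = 1/(4πτ)
Δf = 1/(4π × 4.813e-06 s)
Δf = 1.653e+04 Hz = 16.534 kHz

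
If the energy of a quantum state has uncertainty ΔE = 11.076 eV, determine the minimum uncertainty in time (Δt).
29.713 as

Using the energy-time uncertainty principle:
ΔEΔt ≥ ℏ/2

The minimum uncertainty in time is:
Δt_min = ℏ/(2ΔE)
Δt_min = (1.055e-34 J·s) / (2 × 1.775e-18 J)
Δt_min = 2.971e-17 s = 29.713 as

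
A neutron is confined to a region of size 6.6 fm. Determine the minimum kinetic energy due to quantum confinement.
118.924 keV

Using the uncertainty principle:

1. Position uncertainty: Δx ≈ 6.600e-15 m
2. Minimum momentum uncertainty: Δp = ℏ/(2Δx) = 7.989e-21 kg·m/s
3. Minimum kinetic energy:
   KE = (Δp)²/(2m) = (7.989e-21)²/(2 × 1.675e-27 kg)
   KE = 1.905e-14 J = 118.924 keV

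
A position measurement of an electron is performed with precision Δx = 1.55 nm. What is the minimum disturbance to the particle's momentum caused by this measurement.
3.402 × 10^-26 kg·m/s

The uncertainty principle implies that measuring position disturbs momentum:
ΔxΔp ≥ ℏ/2

When we measure position with precision Δx, we necessarily introduce a momentum uncertainty:
Δp ≥ ℏ/(2Δx)
Δp_min = (1.055e-34 J·s) / (2 × 1.550e-09 m)
Δp_min = 3.402e-26 kg·m/s

The more precisely we measure position, the greater the momentum disturbance.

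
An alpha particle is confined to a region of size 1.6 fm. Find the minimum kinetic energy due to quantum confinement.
510.081 keV

Using the uncertainty principle:

1. Position uncertainty: Δx ≈ 1.600e-15 m
2. Minimum momentum uncertainty: Δp = ℏ/(2Δx) = 3.296e-20 kg·m/s
3. Minimum kinetic energy:
   KE = (Δp)²/(2m) = (3.296e-20)²/(2 × 6.645e-27 kg)
   KE = 8.172e-14 J = 510.081 keV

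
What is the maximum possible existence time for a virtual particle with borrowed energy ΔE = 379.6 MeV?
8.670 × 10^-25 s

Using the energy-time uncertainty principle:
ΔEΔt ≥ ℏ/2

For a virtual particle borrowing energy ΔE, the maximum lifetime is:
Δt_max = ℏ/(2ΔE)

Converting energy:
ΔE = 379.6 MeV = 6.082e-11 J

Δt_max = (1.055e-34 J·s) / (2 × 6.082e-11 J)
Δt_max = 8.670e-25 s = 8.670 × 10^-25 s

Virtual particles with higher borrowed energy exist for shorter times.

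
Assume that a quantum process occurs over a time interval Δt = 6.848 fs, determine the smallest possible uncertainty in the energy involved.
48.059 meV

Using the energy-time uncertainty principle:
ΔEΔt ≥ ℏ/2

The minimum uncertainty in energy is:
ΔE_min = ℏ/(2Δt)
ΔE_min = (1.055e-34 J·s) / (2 × 6.848e-15 s)
ΔE_min = 7.700e-21 J = 48.059 meV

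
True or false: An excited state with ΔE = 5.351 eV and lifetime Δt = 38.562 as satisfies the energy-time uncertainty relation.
No, it violates the uncertainty relation.

Calculate the product ΔEΔt:
ΔE = 5.351 eV = 8.573e-19 J
ΔEΔt = (8.573e-19 J) × (3.856e-17 s)
ΔEΔt = 3.306e-35 J·s

Compare to the minimum allowed value ℏ/2:
ℏ/2 = 5.273e-35 J·s

Since ΔEΔt = 3.306e-35 J·s < 5.273e-35 J·s = ℏ/2,
this violates the uncertainty relation.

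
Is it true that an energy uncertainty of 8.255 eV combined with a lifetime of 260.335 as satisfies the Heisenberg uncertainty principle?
Yes, it satisfies the uncertainty relation.

Calculate the product ΔEΔt:
ΔE = 8.255 eV = 1.323e-18 J
ΔEΔt = (1.323e-18 J) × (2.603e-16 s)
ΔEΔt = 3.443e-34 J·s

Compare to the minimum allowed value ℏ/2:
ℏ/2 = 5.273e-35 J·s

Since ΔEΔt = 3.443e-34 J·s ≥ 5.273e-35 J·s = ℏ/2,
this satisfies the uncertainty relation.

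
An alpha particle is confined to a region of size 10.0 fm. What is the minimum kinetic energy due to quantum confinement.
13.058 keV

Using the uncertainty principle:

1. Position uncertainty: Δx ≈ 1.000e-14 m
2. Minimum momentum uncertainty: Δp = ℏ/(2Δx) = 5.273e-21 kg·m/s
3. Minimum kinetic energy:
   KE = (Δp)²/(2m) = (5.273e-21)²/(2 × 6.645e-27 kg)
   KE = 2.092e-15 J = 13.058 keV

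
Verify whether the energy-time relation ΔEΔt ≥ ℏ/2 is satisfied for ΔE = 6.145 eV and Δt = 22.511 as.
No, it violates the uncertainty relation.

Calculate the product ΔEΔt:
ΔE = 6.145 eV = 9.845e-19 J
ΔEΔt = (9.845e-19 J) × (2.251e-17 s)
ΔEΔt = 2.216e-35 J·s

Compare to the minimum allowed value ℏ/2:
ℏ/2 = 5.273e-35 J·s

Since ΔEΔt = 2.216e-35 J·s < 5.273e-35 J·s = ℏ/2,
this violates the uncertainty relation.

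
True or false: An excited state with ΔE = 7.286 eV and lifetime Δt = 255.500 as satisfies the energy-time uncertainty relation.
Yes, it satisfies the uncertainty relation.

Calculate the product ΔEΔt:
ΔE = 7.286 eV = 1.167e-18 J
ΔEΔt = (1.167e-18 J) × (2.555e-16 s)
ΔEΔt = 2.983e-34 J·s

Compare to the minimum allowed value ℏ/2:
ℏ/2 = 5.273e-35 J·s

Since ΔEΔt = 2.983e-34 J·s ≥ 5.273e-35 J·s = ℏ/2,
this satisfies the uncertainty relation.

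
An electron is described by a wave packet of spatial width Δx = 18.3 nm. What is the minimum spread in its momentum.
2.881 × 10^-27 kg·m/s

For a wave packet, the spatial width Δx and momentum spread Δp are related by the uncertainty principle:
ΔxΔp ≥ ℏ/2

The minimum momentum spread is:
Δp_min = ℏ/(2Δx)
Δp_min = (1.055e-34 J·s) / (2 × 1.830e-08 m)
Δp_min = 2.881e-27 kg·m/s

A wave packet cannot have both a well-defined position and well-defined momentum.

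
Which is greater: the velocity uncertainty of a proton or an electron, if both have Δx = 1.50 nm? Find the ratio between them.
The electron has the larger minimum velocity uncertainty, by a ratio of 1836.2.

For both particles, Δp_min = ℏ/(2Δx) = 3.515e-26 kg·m/s (same for both).

The velocity uncertainty is Δv = Δp/m:
- proton: Δv = 3.515e-26 / 1.673e-27 = 2.102e+01 m/s = 21.016 m/s
- electron: Δv = 3.515e-26 / 9.109e-31 = 3.859e+04 m/s = 38.589 km/s

Ratio: 3.859e+04 / 2.102e+01 = 1836.2

The lighter particle has larger velocity uncertainty because Δv ∝ 1/m.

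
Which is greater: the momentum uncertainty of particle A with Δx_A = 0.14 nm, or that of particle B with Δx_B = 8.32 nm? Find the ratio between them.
Particle A has the larger minimum momentum uncertainty, by a factor of 59.43.

For each particle, the minimum momentum uncertainty is Δp_min = ℏ/(2Δx):

Particle A: Δp_A = ℏ/(2×1.400e-10 m) = 3.766e-25 kg·m/s
Particle B: Δp_B = ℏ/(2×8.320e-09 m) = 6.338e-27 kg·m/s

Ratio: Δp_A/Δp_B = 59.43

Since Δp_min ∝ 1/Δx, the particle with smaller position uncertainty (A) has larger momentum uncertainty.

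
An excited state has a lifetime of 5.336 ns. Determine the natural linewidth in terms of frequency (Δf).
14.913 MHz

Using the energy-time uncertainty principle and E = hf:
ΔEΔt ≥ ℏ/2
hΔf·Δt ≥ ℏ/2

The minimum frequency uncertainty is:
Δf = ℏ/(2hτ) = 1/(4πτ)
Δf = 1/(4π × 5.336e-09 s)
Δf = 1.491e+07 Hz = 14.913 MHz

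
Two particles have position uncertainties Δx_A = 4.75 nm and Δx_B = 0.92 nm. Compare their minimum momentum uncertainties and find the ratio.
Particle B has the larger minimum momentum uncertainty, by a factor of 5.16.

For each particle, the minimum momentum uncertainty is Δp_min = ℏ/(2Δx):

Particle A: Δp_A = ℏ/(2×4.750e-09 m) = 1.110e-26 kg·m/s
Particle B: Δp_B = ℏ/(2×9.200e-10 m) = 5.731e-26 kg·m/s

Ratio: Δp_B/Δp_A = 5.16

Since Δp_min ∝ 1/Δx, the particle with smaller position uncertainty (B) has larger momentum uncertainty.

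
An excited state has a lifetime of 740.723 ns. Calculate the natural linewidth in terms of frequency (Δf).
107.432 kHz

Using the energy-time uncertainty principle and E = hf:
ΔEΔt ≥ ℏ/2
hΔf·Δt ≥ ℏ/2

The minimum frequency uncertainty is:
Δf = ℏ/(2hτ) = 1/(4πτ)
Δf = 1/(4π × 7.407e-07 s)
Δf = 1.074e+05 Hz = 107.432 kHz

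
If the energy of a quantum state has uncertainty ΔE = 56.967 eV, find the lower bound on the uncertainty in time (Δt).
5.777 as

Using the energy-time uncertainty principle:
ΔEΔt ≥ ℏ/2

The minimum uncertainty in time is:
Δt_min = ℏ/(2ΔE)
Δt_min = (1.055e-34 J·s) / (2 × 9.127e-18 J)
Δt_min = 5.777e-18 s = 5.777 as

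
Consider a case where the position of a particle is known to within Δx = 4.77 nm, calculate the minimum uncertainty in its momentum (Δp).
1.105 × 10^-26 kg·m/s

Using the Heisenberg uncertainty principle:
ΔxΔp ≥ ℏ/2

The minimum uncertainty in momentum is:
Δp_min = ℏ/(2Δx)
Δp_min = (1.055e-34 J·s) / (2 × 4.770e-09 m)
Δp_min = 1.105e-26 kg·m/s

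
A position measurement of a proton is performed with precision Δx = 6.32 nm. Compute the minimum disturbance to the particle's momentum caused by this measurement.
8.343 × 10^-27 kg·m/s

The uncertainty principle implies that measuring position disturbs momentum:
ΔxΔp ≥ ℏ/2

When we measure position with precision Δx, we necessarily introduce a momentum uncertainty:
Δp ≥ ℏ/(2Δx)
Δp_min = (1.055e-34 J·s) / (2 × 6.320e-09 m)
Δp_min = 8.343e-27 kg·m/s

The more precisely we measure position, the greater the momentum disturbance.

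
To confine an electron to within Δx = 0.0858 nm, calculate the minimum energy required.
1.294 eV

Localizing a particle requires giving it sufficient momentum uncertainty:

1. From uncertainty principle: Δp ≥ ℏ/(2Δx)
   Δp_min = (1.055e-34 J·s) / (2 × 8.580e-11 m)
   Δp_min = 6.146e-25 kg·m/s

2. This momentum uncertainty corresponds to kinetic energy:
   KE ≈ (Δp)²/(2m) = (6.146e-25)²/(2 × 9.109e-31 kg)
   KE = 2.073e-19 J = 1.294 eV

Tighter localization requires more energy.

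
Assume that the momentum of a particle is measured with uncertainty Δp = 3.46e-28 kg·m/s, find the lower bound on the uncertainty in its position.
152.395 nm

Using the Heisenberg uncertainty principle:
ΔxΔp ≥ ℏ/2

The minimum uncertainty in position is:
Δx_min = ℏ/(2Δp)
Δx_min = (1.055e-34 J·s) / (2 × 3.460e-28 kg·m/s)
Δx_min = 1.524e-07 m = 152.395 nm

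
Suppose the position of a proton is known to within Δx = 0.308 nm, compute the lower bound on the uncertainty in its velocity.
102.352 m/s

Using the Heisenberg uncertainty principle and Δp = mΔv:
ΔxΔp ≥ ℏ/2
Δx(mΔv) ≥ ℏ/2

The minimum uncertainty in velocity is:
Δv_min = ℏ/(2mΔx)
Δv_min = (1.055e-34 J·s) / (2 × 1.673e-27 kg × 3.080e-10 m)
Δv_min = 1.024e+02 m/s = 102.352 m/s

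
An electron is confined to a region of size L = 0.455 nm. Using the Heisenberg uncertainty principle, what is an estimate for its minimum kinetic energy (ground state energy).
46.009 meV

Using the uncertainty principle to estimate ground state energy:

1. The position uncertainty is approximately the confinement size:
   Δx ≈ L = 4.550e-10 m

2. From ΔxΔp ≥ ℏ/2, the minimum momentum uncertainty is:
   Δp ≈ ℏ/(2L) = 1.159e-25 kg·m/s

3. The kinetic energy is approximately:
   KE ≈ (Δp)²/(2m) = (1.159e-25)²/(2 × 9.109e-31 kg)
   KE ≈ 7.371e-21 J = 46.009 meV

This is an order-of-magnitude estimate of the ground state energy.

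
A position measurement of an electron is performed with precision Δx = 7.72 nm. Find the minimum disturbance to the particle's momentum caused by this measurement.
6.830 × 10^-27 kg·m/s

The uncertainty principle implies that measuring position disturbs momentum:
ΔxΔp ≥ ℏ/2

When we measure position with precision Δx, we necessarily introduce a momentum uncertainty:
Δp ≥ ℏ/(2Δx)
Δp_min = (1.055e-34 J·s) / (2 × 7.720e-09 m)
Δp_min = 6.830e-27 kg·m/s

The more precisely we measure position, the greater the momentum disturbance.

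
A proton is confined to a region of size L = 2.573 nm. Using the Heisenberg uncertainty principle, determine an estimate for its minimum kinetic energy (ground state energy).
783.564 neV

Using the uncertainty principle to estimate ground state energy:

1. The position uncertainty is approximately the confinement size:
   Δx ≈ L = 2.573e-09 m

2. From ΔxΔp ≥ ℏ/2, the minimum momentum uncertainty is:
   Δp ≈ ℏ/(2L) = 2.049e-26 kg·m/s

3. The kinetic energy is approximately:
   KE ≈ (Δp)²/(2m) = (2.049e-26)²/(2 × 1.673e-27 kg)
   KE ≈ 1.255e-25 J = 783.564 neV

This is an order-of-magnitude estimate of the ground state energy.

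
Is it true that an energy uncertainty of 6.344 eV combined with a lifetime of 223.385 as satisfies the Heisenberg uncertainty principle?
Yes, it satisfies the uncertainty relation.

Calculate the product ΔEΔt:
ΔE = 6.344 eV = 1.016e-18 J
ΔEΔt = (1.016e-18 J) × (2.234e-16 s)
ΔEΔt = 2.271e-34 J·s

Compare to the minimum allowed value ℏ/2:
ℏ/2 = 5.273e-35 J·s

Since ΔEΔt = 2.271e-34 J·s ≥ 5.273e-35 J·s = ℏ/2,
this satisfies the uncertainty relation.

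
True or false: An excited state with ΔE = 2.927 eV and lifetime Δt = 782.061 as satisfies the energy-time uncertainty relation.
Yes, it satisfies the uncertainty relation.

Calculate the product ΔEΔt:
ΔE = 2.927 eV = 4.690e-19 J
ΔEΔt = (4.690e-19 J) × (7.821e-16 s)
ΔEΔt = 3.668e-34 J·s

Compare to the minimum allowed value ℏ/2:
ℏ/2 = 5.273e-35 J·s

Since ΔEΔt = 3.668e-34 J·s ≥ 5.273e-35 J·s = ℏ/2,
this satisfies the uncertainty relation.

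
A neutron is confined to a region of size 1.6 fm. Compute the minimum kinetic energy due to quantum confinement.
2.024 MeV

Using the uncertainty principle:

1. Position uncertainty: Δx ≈ 1.600e-15 m
2. Minimum momentum uncertainty: Δp = ℏ/(2Δx) = 3.296e-20 kg·m/s
3. Minimum kinetic energy:
   KE = (Δp)²/(2m) = (3.296e-20)²/(2 × 1.675e-27 kg)
   KE = 3.242e-13 J = 2.024 MeV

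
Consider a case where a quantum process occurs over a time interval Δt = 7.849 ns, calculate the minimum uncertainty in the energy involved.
41.930 neV

Using the energy-time uncertainty principle:
ΔEΔt ≥ ℏ/2

The minimum uncertainty in energy is:
ΔE_min = ℏ/(2Δt)
ΔE_min = (1.055e-34 J·s) / (2 × 7.849e-09 s)
ΔE_min = 6.718e-27 J = 41.930 neV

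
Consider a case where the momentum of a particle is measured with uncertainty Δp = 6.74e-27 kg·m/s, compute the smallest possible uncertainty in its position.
7.823 nm

Using the Heisenberg uncertainty principle:
ΔxΔp ≥ ℏ/2

The minimum uncertainty in position is:
Δx_min = ℏ/(2Δp)
Δx_min = (1.055e-34 J·s) / (2 × 6.740e-27 kg·m/s)
Δx_min = 7.823e-09 m = 7.823 nm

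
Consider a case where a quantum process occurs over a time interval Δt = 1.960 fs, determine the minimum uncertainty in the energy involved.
167.911 meV

Using the energy-time uncertainty principle:
ΔEΔt ≥ ℏ/2

The minimum uncertainty in energy is:
ΔE_min = ℏ/(2Δt)
ΔE_min = (1.055e-34 J·s) / (2 × 1.960e-15 s)
ΔE_min = 2.690e-20 J = 167.911 meV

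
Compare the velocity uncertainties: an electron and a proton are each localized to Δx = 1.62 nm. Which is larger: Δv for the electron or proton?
The electron has the larger minimum velocity uncertainty, by a ratio of 1836.2.

For both particles, Δp_min = ℏ/(2Δx) = 3.255e-26 kg·m/s (same for both).

The velocity uncertainty is Δv = Δp/m:
- electron: Δv = 3.255e-26 / 9.109e-31 = 3.573e+04 m/s = 35.731 km/s
- proton: Δv = 3.255e-26 / 1.673e-27 = 1.946e+01 m/s = 19.460 m/s

Ratio: 3.573e+04 / 1.946e+01 = 1836.2

The lighter particle has larger velocity uncertainty because Δv ∝ 1/m.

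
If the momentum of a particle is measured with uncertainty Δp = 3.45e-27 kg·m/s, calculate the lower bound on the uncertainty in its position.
15.284 nm

Using the Heisenberg uncertainty principle:
ΔxΔp ≥ ℏ/2

The minimum uncertainty in position is:
Δx_min = ℏ/(2Δp)
Δx_min = (1.055e-34 J·s) / (2 × 3.450e-27 kg·m/s)
Δx_min = 1.528e-08 m = 15.284 nm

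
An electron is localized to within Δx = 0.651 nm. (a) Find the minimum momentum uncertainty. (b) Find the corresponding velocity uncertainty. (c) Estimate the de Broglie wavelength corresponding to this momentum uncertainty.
(a) Δp_min = 8.100 × 10^-26 kg·m/s
(b) Δv_min = 88.915 km/s
(c) λ_dB = 8.181 nm

Step-by-step:

(a) From the uncertainty principle:
Δp_min = ℏ/(2Δx) = (1.055e-34 J·s)/(2 × 6.510e-10 m) = 8.100e-26 kg·m/s

(b) The velocity uncertainty:
Δv = Δp/m = (8.100e-26 kg·m/s)/(9.109e-31 kg) = 8.892e+04 m/s = 88.915 km/s

(c) The de Broglie wavelength for this momentum:
λ = h/p = (6.626e-34 J·s)/(8.100e-26 kg·m/s) = 8.181e-09 m = 8.181 nm

Note: The de Broglie wavelength is comparable to the localization size, as expected from wave-particle duality.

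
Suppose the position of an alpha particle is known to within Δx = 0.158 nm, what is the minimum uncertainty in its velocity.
50.225 m/s

Using the Heisenberg uncertainty principle and Δp = mΔv:
ΔxΔp ≥ ℏ/2
Δx(mΔv) ≥ ℏ/2

The minimum uncertainty in velocity is:
Δv_min = ℏ/(2mΔx)
Δv_min = (1.055e-34 J·s) / (2 × 6.645e-27 kg × 1.580e-10 m)
Δv_min = 5.022e+01 m/s = 50.225 m/s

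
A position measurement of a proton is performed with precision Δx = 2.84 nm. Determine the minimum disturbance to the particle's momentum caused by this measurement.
1.857 × 10^-26 kg·m/s

The uncertainty principle implies that measuring position disturbs momentum:
ΔxΔp ≥ ℏ/2

When we measure position with precision Δx, we necessarily introduce a momentum uncertainty:
Δp ≥ ℏ/(2Δx)
Δp_min = (1.055e-34 J·s) / (2 × 2.840e-09 m)
Δp_min = 1.857e-26 kg·m/s

The more precisely we measure position, the greater the momentum disturbance.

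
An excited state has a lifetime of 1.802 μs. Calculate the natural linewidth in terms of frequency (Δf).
44.161 kHz

Using the energy-time uncertainty principle and E = hf:
ΔEΔt ≥ ℏ/2
hΔf·Δt ≥ ℏ/2

The minimum frequency uncertainty is:
Δf = ℏ/(2hτ) = 1/(4πτ)
Δf = 1/(4π × 1.802e-06 s)
Δf = 4.416e+04 Hz = 44.161 kHz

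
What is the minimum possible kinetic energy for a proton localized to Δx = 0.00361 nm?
398.052 meV

Localizing a particle requires giving it sufficient momentum uncertainty:

1. From uncertainty principle: Δp ≥ ℏ/(2Δx)
   Δp_min = (1.055e-34 J·s) / (2 × 3.610e-12 m)
   Δp_min = 1.461e-23 kg·m/s

2. This momentum uncertainty corresponds to kinetic energy:
   KE ≈ (Δp)²/(2m) = (1.461e-23)²/(2 × 1.673e-27 kg)
   KE = 6.377e-20 J = 398.052 meV

Tighter localization requires more energy.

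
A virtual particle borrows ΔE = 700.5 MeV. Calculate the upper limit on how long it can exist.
4.698 × 10^-25 s

Using the energy-time uncertainty principle:
ΔEΔt ≥ ℏ/2

For a virtual particle borrowing energy ΔE, the maximum lifetime is:
Δt_max = ℏ/(2ΔE)

Converting energy:
ΔE = 700.5 MeV = 1.122e-10 J

Δt_max = (1.055e-34 J·s) / (2 × 1.122e-10 J)
Δt_max = 4.698e-25 s = 4.698 × 10^-25 s

Virtual particles with higher borrowed energy exist for shorter times.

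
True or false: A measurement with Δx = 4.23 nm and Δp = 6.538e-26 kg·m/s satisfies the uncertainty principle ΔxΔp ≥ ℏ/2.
Yes, it satisfies the uncertainty principle.

Calculate the product ΔxΔp:
ΔxΔp = (4.230e-09 m) × (6.538e-26 kg·m/s)
ΔxΔp = 2.766e-34 J·s

Compare to the minimum allowed value ℏ/2:
ℏ/2 = 5.273e-35 J·s

Since ΔxΔp = 2.766e-34 J·s ≥ 5.273e-35 J·s = ℏ/2,
the measurement satisfies the uncertainty principle.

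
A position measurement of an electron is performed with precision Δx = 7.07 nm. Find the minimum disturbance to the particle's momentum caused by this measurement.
7.458 × 10^-27 kg·m/s

The uncertainty principle implies that measuring position disturbs momentum:
ΔxΔp ≥ ℏ/2

When we measure position with precision Δx, we necessarily introduce a momentum uncertainty:
Δp ≥ ℏ/(2Δx)
Δp_min = (1.055e-34 J·s) / (2 × 7.070e-09 m)
Δp_min = 7.458e-27 kg·m/s

The more precisely we measure position, the greater the momentum disturbance.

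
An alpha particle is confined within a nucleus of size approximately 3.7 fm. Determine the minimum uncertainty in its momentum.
1.425 × 10^-20 kg·m/s

Using the Heisenberg uncertainty principle:
ΔxΔp ≥ ℏ/2

With Δx ≈ L = 3.700e-15 m (the confinement size):
Δp_min = ℏ/(2Δx)
Δp_min = (1.055e-34 J·s) / (2 × 3.700e-15 m)
Δp_min = 1.425e-20 kg·m/s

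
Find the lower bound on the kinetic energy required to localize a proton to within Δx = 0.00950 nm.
57.479 meV

Localizing a particle requires giving it sufficient momentum uncertainty:

1. From uncertainty principle: Δp ≥ ℏ/(2Δx)
   Δp_min = (1.055e-34 J·s) / (2 × 9.500e-12 m)
   Δp_min = 5.550e-24 kg·m/s

2. This momentum uncertainty corresponds to kinetic energy:
   KE ≈ (Δp)²/(2m) = (5.550e-24)²/(2 × 1.673e-27 kg)
   KE = 9.209e-21 J = 57.479 meV

Tighter localization requires more energy.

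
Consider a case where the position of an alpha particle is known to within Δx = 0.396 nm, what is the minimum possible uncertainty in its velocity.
20.039 m/s

Using the Heisenberg uncertainty principle and Δp = mΔv:
ΔxΔp ≥ ℏ/2
Δx(mΔv) ≥ ℏ/2

The minimum uncertainty in velocity is:
Δv_min = ℏ/(2mΔx)
Δv_min = (1.055e-34 J·s) / (2 × 6.645e-27 kg × 3.960e-10 m)
Δv_min = 2.004e+01 m/s = 20.039 m/s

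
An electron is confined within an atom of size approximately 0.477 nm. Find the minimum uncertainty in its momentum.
1.105 × 10^-25 kg·m/s

Using the Heisenberg uncertainty principle:
ΔxΔp ≥ ℏ/2

With Δx ≈ L = 4.770e-10 m (the confinement size):
Δp_min = ℏ/(2Δx)
Δp_min = (1.055e-34 J·s) / (2 × 4.770e-10 m)
Δp_min = 1.105e-25 kg·m/s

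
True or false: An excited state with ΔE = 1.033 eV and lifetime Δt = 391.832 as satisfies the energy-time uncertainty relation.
Yes, it satisfies the uncertainty relation.

Calculate the product ΔEΔt:
ΔE = 1.033 eV = 1.655e-19 J
ΔEΔt = (1.655e-19 J) × (3.918e-16 s)
ΔEΔt = 6.485e-35 J·s

Compare to the minimum allowed value ℏ/2:
ℏ/2 = 5.273e-35 J·s

Since ΔEΔt = 6.485e-35 J·s ≥ 5.273e-35 J·s = ℏ/2,
this satisfies the uncertainty relation.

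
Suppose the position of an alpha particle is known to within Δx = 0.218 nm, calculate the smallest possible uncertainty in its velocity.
36.401 m/s

Using the Heisenberg uncertainty principle and Δp = mΔv:
ΔxΔp ≥ ℏ/2
Δx(mΔv) ≥ ℏ/2

The minimum uncertainty in velocity is:
Δv_min = ℏ/(2mΔx)
Δv_min = (1.055e-34 J·s) / (2 × 6.645e-27 kg × 2.180e-10 m)
Δv_min = 3.640e+01 m/s = 36.401 m/s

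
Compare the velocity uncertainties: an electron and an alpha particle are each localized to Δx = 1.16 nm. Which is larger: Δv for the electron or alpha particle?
The electron has the larger minimum velocity uncertainty, by a ratio of 7294.3.

For both particles, Δp_min = ℏ/(2Δx) = 4.546e-26 kg·m/s (same for both).

The velocity uncertainty is Δv = Δp/m:
- electron: Δv = 4.546e-26 / 9.109e-31 = 4.990e+04 m/s = 49.900 km/s
- alpha particle: Δv = 4.546e-26 / 6.645e-27 = 6.841e+00 m/s = 6.841 m/s

Ratio: 4.990e+04 / 6.841e+00 = 7294.3

The lighter particle has larger velocity uncertainty because Δv ∝ 1/m.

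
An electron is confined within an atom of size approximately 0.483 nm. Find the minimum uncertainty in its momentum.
1.092 × 10^-25 kg·m/s

Using the Heisenberg uncertainty principle:
ΔxΔp ≥ ℏ/2

With Δx ≈ L = 4.830e-10 m (the confinement size):
Δp_min = ℏ/(2Δx)
Δp_min = (1.055e-34 J·s) / (2 × 4.830e-10 m)
Δp_min = 1.092e-25 kg·m/s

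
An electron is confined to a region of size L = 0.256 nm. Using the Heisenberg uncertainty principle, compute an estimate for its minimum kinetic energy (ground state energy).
145.339 meV

Using the uncertainty principle to estimate ground state energy:

1. The position uncertainty is approximately the confinement size:
   Δx ≈ L = 2.560e-10 m

2. From ΔxΔp ≥ ℏ/2, the minimum momentum uncertainty is:
   Δp ≈ ℏ/(2L) = 2.060e-25 kg·m/s

3. The kinetic energy is approximately:
   KE ≈ (Δp)²/(2m) = (2.060e-25)²/(2 × 9.109e-31 kg)
   KE ≈ 2.329e-20 J = 145.339 meV

This is an order-of-magnitude estimate of the ground state energy.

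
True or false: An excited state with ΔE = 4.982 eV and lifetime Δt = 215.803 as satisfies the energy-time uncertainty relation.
Yes, it satisfies the uncertainty relation.

Calculate the product ΔEΔt:
ΔE = 4.982 eV = 7.982e-19 J
ΔEΔt = (7.982e-19 J) × (2.158e-16 s)
ΔEΔt = 1.723e-34 J·s

Compare to the minimum allowed value ℏ/2:
ℏ/2 = 5.273e-35 J·s

Since ΔEΔt = 1.723e-34 J·s ≥ 5.273e-35 J·s = ℏ/2,
this satisfies the uncertainty relation.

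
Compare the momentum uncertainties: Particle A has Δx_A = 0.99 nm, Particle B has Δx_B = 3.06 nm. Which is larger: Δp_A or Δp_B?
Particle A has the larger minimum momentum uncertainty, by a factor of 3.09.

For each particle, the minimum momentum uncertainty is Δp_min = ℏ/(2Δx):

Particle A: Δp_A = ℏ/(2×9.900e-10 m) = 5.326e-26 kg·m/s
Particle B: Δp_B = ℏ/(2×3.060e-09 m) = 1.723e-26 kg·m/s

Ratio: Δp_A/Δp_B = 3.09

Since Δp_min ∝ 1/Δx, the particle with smaller position uncertainty (A) has larger momentum uncertainty.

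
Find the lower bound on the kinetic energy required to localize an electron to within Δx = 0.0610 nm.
2.560 eV

Localizing a particle requires giving it sufficient momentum uncertainty:

1. From uncertainty principle: Δp ≥ ℏ/(2Δx)
   Δp_min = (1.055e-34 J·s) / (2 × 6.100e-11 m)
   Δp_min = 8.644e-25 kg·m/s

2. This momentum uncertainty corresponds to kinetic energy:
   KE ≈ (Δp)²/(2m) = (8.644e-25)²/(2 × 9.109e-31 kg)
   KE = 4.101e-19 J = 2.560 eV

Tighter localization requires more energy.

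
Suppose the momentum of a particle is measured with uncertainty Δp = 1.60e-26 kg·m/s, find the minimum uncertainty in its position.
3.296 nm

Using the Heisenberg uncertainty principle:
ΔxΔp ≥ ℏ/2

The minimum uncertainty in position is:
Δx_min = ℏ/(2Δp)
Δx_min = (1.055e-34 J·s) / (2 × 1.600e-26 kg·m/s)
Δx_min = 3.296e-09 m = 3.296 nm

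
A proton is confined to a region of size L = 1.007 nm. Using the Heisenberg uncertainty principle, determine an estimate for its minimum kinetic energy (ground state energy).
5.116 μeV

Using the uncertainty principle to estimate ground state energy:

1. The position uncertainty is approximately the confinement size:
   Δx ≈ L = 1.007e-09 m

2. From ΔxΔp ≥ ℏ/2, the minimum momentum uncertainty is:
   Δp ≈ ℏ/(2L) = 5.236e-26 kg·m/s

3. The kinetic energy is approximately:
   KE ≈ (Δp)²/(2m) = (5.236e-26)²/(2 × 1.673e-27 kg)
   KE ≈ 8.196e-25 J = 5.116 μeV

This is an order-of-magnitude estimate of the ground state energy.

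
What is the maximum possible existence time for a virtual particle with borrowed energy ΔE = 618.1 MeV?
5.324 × 10^-25 s

Using the energy-time uncertainty principle:
ΔEΔt ≥ ℏ/2

For a virtual particle borrowing energy ΔE, the maximum lifetime is:
Δt_max = ℏ/(2ΔE)

Converting energy:
ΔE = 618.1 MeV = 9.903e-11 J

Δt_max = (1.055e-34 J·s) / (2 × 9.903e-11 J)
Δt_max = 5.324e-25 s = 5.324 × 10^-25 s

Virtual particles with higher borrowed energy exist for shorter times.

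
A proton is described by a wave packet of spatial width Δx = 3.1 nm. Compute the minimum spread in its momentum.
1.701 × 10^-26 kg·m/s

For a wave packet, the spatial width Δx and momentum spread Δp are related by the uncertainty principle:
ΔxΔp ≥ ℏ/2

The minimum momentum spread is:
Δp_min = ℏ/(2Δx)
Δp_min = (1.055e-34 J·s) / (2 × 3.100e-09 m)
Δp_min = 1.701e-26 kg·m/s

A wave packet cannot have both a well-defined position and well-defined momentum.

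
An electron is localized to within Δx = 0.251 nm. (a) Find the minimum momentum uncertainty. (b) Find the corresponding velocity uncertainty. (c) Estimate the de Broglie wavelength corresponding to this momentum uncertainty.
(a) Δp_min = 2.101 × 10^-25 kg·m/s
(b) Δv_min = 230.613 km/s
(c) λ_dB = 3.154 nm

Step-by-step:

(a) From the uncertainty principle:
Δp_min = ℏ/(2Δx) = (1.055e-34 J·s)/(2 × 2.510e-10 m) = 2.101e-25 kg·m/s

(b) The velocity uncertainty:
Δv = Δp/m = (2.101e-25 kg·m/s)/(9.109e-31 kg) = 2.306e+05 m/s = 230.613 km/s

(c) The de Broglie wavelength for this momentum:
λ = h/p = (6.626e-34 J·s)/(2.101e-25 kg·m/s) = 3.154e-09 m = 3.154 nm

Note: The de Broglie wavelength is comparable to the localization size, as expected from wave-particle duality.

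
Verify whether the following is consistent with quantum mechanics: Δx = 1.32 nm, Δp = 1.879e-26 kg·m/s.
No, it violates the uncertainty principle (impossible measurement).

Calculate the product ΔxΔp:
ΔxΔp = (1.320e-09 m) × (1.879e-26 kg·m/s)
ΔxΔp = 2.480e-35 J·s

Compare to the minimum allowed value ℏ/2:
ℏ/2 = 5.273e-35 J·s

Since ΔxΔp = 2.480e-35 J·s < 5.273e-35 J·s = ℏ/2,
the measurement violates the uncertainty principle.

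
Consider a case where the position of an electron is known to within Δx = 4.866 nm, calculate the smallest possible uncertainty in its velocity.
11.896 km/s

Using the Heisenberg uncertainty principle and Δp = mΔv:
ΔxΔp ≥ ℏ/2
Δx(mΔv) ≥ ℏ/2

The minimum uncertainty in velocity is:
Δv_min = ℏ/(2mΔx)
Δv_min = (1.055e-34 J·s) / (2 × 9.109e-31 kg × 4.866e-09 m)
Δv_min = 1.190e+04 m/s = 11.896 km/s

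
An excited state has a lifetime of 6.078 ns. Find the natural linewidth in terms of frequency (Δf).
13.093 MHz

Using the energy-time uncertainty principle and E = hf:
ΔEΔt ≥ ℏ/2
hΔf·Δt ≥ ℏ/2

The minimum frequency uncertainty is:
Δf = ℏ/(2hτ) = 1/(4πτ)
Δf = 1/(4π × 6.078e-09 s)
Δf = 1.309e+07 Hz = 13.093 MHz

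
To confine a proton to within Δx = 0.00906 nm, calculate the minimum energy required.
63.197 meV

Localizing a particle requires giving it sufficient momentum uncertainty:

1. From uncertainty principle: Δp ≥ ℏ/(2Δx)
   Δp_min = (1.055e-34 J·s) / (2 × 9.060e-12 m)
   Δp_min = 5.820e-24 kg·m/s

2. This momentum uncertainty corresponds to kinetic energy:
   KE ≈ (Δp)²/(2m) = (5.820e-24)²/(2 × 1.673e-27 kg)
   KE = 1.013e-20 J = 63.197 meV

Tighter localization requires more energy.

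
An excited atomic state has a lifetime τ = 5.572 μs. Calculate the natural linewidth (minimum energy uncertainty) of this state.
59.064 peV

Using the energy-time uncertainty principle:
ΔEΔt ≥ ℏ/2

The lifetime τ represents the time uncertainty Δt.
The natural linewidth (minimum energy uncertainty) is:

ΔE = ℏ/(2τ)
ΔE = (1.055e-34 J·s) / (2 × 5.572e-06 s)
ΔE = 9.463e-30 J = 59.064 peV

This natural linewidth limits the precision of spectroscopic measurements.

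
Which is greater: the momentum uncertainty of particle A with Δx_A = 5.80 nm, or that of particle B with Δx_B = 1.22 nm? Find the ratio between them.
Particle B has the larger minimum momentum uncertainty, by a factor of 4.75.

For each particle, the minimum momentum uncertainty is Δp_min = ℏ/(2Δx):

Particle A: Δp_A = ℏ/(2×5.800e-09 m) = 9.091e-27 kg·m/s
Particle B: Δp_B = ℏ/(2×1.220e-09 m) = 4.322e-26 kg·m/s

Ratio: Δp_B/Δp_A = 4.75

Since Δp_min ∝ 1/Δx, the particle with smaller position uncertainty (B) has larger momentum uncertainty.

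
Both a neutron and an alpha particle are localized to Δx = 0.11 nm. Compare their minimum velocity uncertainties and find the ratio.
The neutron has the larger minimum velocity uncertainty, by a ratio of 4.0.

For both particles, Δp_min = ℏ/(2Δx) = 4.794e-25 kg·m/s (same for both).

The velocity uncertainty is Δv = Δp/m:
- neutron: Δv = 4.794e-25 / 1.675e-27 = 2.862e+02 m/s = 286.192 m/s
- alpha particle: Δv = 4.794e-25 / 6.645e-27 = 7.214e+01 m/s = 72.141 m/s

Ratio: 2.862e+02 / 7.214e+01 = 4.0

The lighter particle has larger velocity uncertainty because Δv ∝ 1/m.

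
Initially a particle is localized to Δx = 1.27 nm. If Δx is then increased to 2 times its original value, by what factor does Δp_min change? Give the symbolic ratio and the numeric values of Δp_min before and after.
Original Δp_min = 4.152 × 10^-26 kg·m/s; new Δp'_min = 2.076 × 10^-26 kg·m/s; ratio Δp'_min/Δp_min = 1/2.

From the uncertainty principle ΔxΔp ≥ ℏ/2, the minimum momentum uncertainty is Δp_min = ℏ/(2Δx).

Original (Δx = 1.27 nm = 1.270e-09 m):
Δp_min = (1.055e-34 J·s)/(2 × 1.270e-09 m) = 4.152e-26 kg·m/s

When Δx → 2Δx:
Δp'_min = ℏ/(2 × 2Δx) = (1/2) × ℏ/(2Δx) = (1/2) × Δp_min
Δp'_min = 1/2 × 4.152e-26 kg·m/s = 2.076e-26 kg·m/s

Since Δp_min ∝ 1/Δx, when Δx is increased to 2 times its original value, Δp_min decreases to 1/2 of its original value.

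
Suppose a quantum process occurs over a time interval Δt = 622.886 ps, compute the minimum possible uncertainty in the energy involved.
528.357 neV

Using the energy-time uncertainty principle:
ΔEΔt ≥ ℏ/2

The minimum uncertainty in energy is:
ΔE_min = ℏ/(2Δt)
ΔE_min = (1.055e-34 J·s) / (2 × 6.229e-10 s)
ΔE_min = 8.465e-26 J = 528.357 neV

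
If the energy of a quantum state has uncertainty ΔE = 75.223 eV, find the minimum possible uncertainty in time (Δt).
4.375 as

Using the energy-time uncertainty principle:
ΔEΔt ≥ ℏ/2

The minimum uncertainty in time is:
Δt_min = ℏ/(2ΔE)
Δt_min = (1.055e-34 J·s) / (2 × 1.205e-17 J)
Δt_min = 4.375e-18 s = 4.375 as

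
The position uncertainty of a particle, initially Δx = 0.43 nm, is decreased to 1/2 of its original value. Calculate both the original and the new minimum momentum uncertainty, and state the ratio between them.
Original Δp_min = 1.226 × 10^-25 kg·m/s; new Δp'_min = 2.452 × 10^-25 kg·m/s; ratio Δp'_min/Δp_min = 2.

From the uncertainty principle ΔxΔp ≥ ℏ/2, the minimum momentum uncertainty is Δp_min = ℏ/(2Δx).

Original (Δx = 0.43 nm = 4.300e-10 m):
Δp_min = (1.055e-34 J·s)/(2 × 4.300e-10 m) = 1.226e-25 kg·m/s

When Δx → (1/2)Δx:
Δp'_min = ℏ/(2 × (1/2)Δx) = 2 × ℏ/(2Δx) = 2 × Δp_min
Δp'_min = 2 × 1.226e-25 kg·m/s = 2.452e-25 kg·m/s

Since Δp_min ∝ 1/Δx, when Δx is decreased to 1/2 of its original value, Δp_min increases to 2 times its original value.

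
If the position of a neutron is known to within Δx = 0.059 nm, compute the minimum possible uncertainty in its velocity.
533.578 m/s

Using the Heisenberg uncertainty principle and Δp = mΔv:
ΔxΔp ≥ ℏ/2
Δx(mΔv) ≥ ℏ/2

The minimum uncertainty in velocity is:
Δv_min = ℏ/(2mΔx)
Δv_min = (1.055e-34 J·s) / (2 × 1.675e-27 kg × 5.900e-11 m)
Δv_min = 5.336e+02 m/s = 533.578 m/s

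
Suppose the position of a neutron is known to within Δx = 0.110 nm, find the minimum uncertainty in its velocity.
286.192 m/s

Using the Heisenberg uncertainty principle and Δp = mΔv:
ΔxΔp ≥ ℏ/2
Δx(mΔv) ≥ ℏ/2

The minimum uncertainty in velocity is:
Δv_min = ℏ/(2mΔx)
Δv_min = (1.055e-34 J·s) / (2 × 1.675e-27 kg × 1.100e-10 m)
Δv_min = 2.862e+02 m/s = 286.192 m/s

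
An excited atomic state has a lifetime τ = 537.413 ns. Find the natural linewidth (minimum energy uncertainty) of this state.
612.389 peV

Using the energy-time uncertainty principle:
ΔEΔt ≥ ℏ/2

The lifetime τ represents the time uncertainty Δt.
The natural linewidth (minimum energy uncertainty) is:

ΔE = ℏ/(2τ)
ΔE = (1.055e-34 J·s) / (2 × 5.374e-07 s)
ΔE = 9.812e-29 J = 612.389 peV

This natural linewidth limits the precision of spectroscopic measurements.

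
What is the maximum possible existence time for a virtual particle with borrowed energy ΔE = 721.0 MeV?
4.565 × 10^-25 s

Using the energy-time uncertainty principle:
ΔEΔt ≥ ℏ/2

For a virtual particle borrowing energy ΔE, the maximum lifetime is:
Δt_max = ℏ/(2ΔE)

Converting energy:
ΔE = 721.0 MeV = 1.155e-10 J

Δt_max = (1.055e-34 J·s) / (2 × 1.155e-10 J)
Δt_max = 4.565e-25 s = 4.565 × 10^-25 s

Virtual particles with higher borrowed energy exist for shorter times.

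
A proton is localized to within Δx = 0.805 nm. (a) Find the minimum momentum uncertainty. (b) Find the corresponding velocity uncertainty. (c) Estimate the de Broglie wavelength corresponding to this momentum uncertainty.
(a) Δp_min = 6.550 × 10^-26 kg·m/s
(b) Δv_min = 39.161 m/s
(c) λ_dB = 10.116 nm

Step-by-step:

(a) From the uncertainty principle:
Δp_min = ℏ/(2Δx) = (1.055e-34 J·s)/(2 × 8.050e-10 m) = 6.550e-26 kg·m/s

(b) The velocity uncertainty:
Δv = Δp/m = (6.550e-26 kg·m/s)/(1.673e-27 kg) = 3.916e+01 m/s = 39.161 m/s

(c) The de Broglie wavelength for this momentum:
λ = h/p = (6.626e-34 J·s)/(6.550e-26 kg·m/s) = 1.012e-08 m = 10.116 nm

Note: The de Broglie wavelength is comparable to the localization size, as expected from wave-particle duality.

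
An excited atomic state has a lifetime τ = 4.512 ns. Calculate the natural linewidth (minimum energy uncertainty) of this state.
72.940 neV

Using the energy-time uncertainty principle:
ΔEΔt ≥ ℏ/2

The lifetime τ represents the time uncertainty Δt.
The natural linewidth (minimum energy uncertainty) is:

ΔE = ℏ/(2τ)
ΔE = (1.055e-34 J·s) / (2 × 4.512e-09 s)
ΔE = 1.169e-26 J = 72.940 neV

This natural linewidth limits the precision of spectroscopic measurements.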